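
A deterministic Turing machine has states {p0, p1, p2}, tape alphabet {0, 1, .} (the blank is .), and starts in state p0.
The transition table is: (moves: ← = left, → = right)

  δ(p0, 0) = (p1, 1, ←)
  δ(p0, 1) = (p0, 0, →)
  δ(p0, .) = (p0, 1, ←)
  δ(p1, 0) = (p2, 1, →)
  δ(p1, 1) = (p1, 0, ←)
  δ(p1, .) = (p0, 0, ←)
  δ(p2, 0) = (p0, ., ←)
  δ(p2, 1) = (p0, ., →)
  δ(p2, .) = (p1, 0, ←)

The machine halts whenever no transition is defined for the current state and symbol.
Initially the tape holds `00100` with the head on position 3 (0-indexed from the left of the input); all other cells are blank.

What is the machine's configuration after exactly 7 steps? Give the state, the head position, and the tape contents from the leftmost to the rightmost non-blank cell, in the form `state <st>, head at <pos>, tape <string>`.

state p1, head at 0, tape 01110

state=p0 head=3 tape=001[0]0   (p0,0)→(p1,1,←)
state=p1 head=2 tape=00[1]10   (p1,1)→(p1,0,←)
state=p1 head=1 tape=0[0]010   (p1,0)→(p2,1,→)
state=p2 head=2 tape=01[0]10   (p2,0)→(p0,.,←)
state=p0 head=1 tape=0[1].10   (p0,1)→(p0,0,→)
state=p0 head=2 tape=00[.]10   (p0,.)→(p0,1,←)
state=p0 head=1 tape=0[0]110   (p0,0)→(p1,1,←)
state=p1 head=0 tape=[0]1110
After 7 steps: state p1, head at 0, tape 01110.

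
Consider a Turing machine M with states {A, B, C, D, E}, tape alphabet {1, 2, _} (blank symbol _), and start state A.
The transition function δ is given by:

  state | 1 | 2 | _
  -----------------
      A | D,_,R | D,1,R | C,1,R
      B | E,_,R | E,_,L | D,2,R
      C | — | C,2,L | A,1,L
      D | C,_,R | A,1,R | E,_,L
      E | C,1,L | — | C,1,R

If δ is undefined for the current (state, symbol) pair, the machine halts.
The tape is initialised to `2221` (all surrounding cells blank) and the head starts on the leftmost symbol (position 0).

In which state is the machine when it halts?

C

A | [2]221_   read 2 → write 1, move R, go to D
D | 1[2]21_   read 2 → write 1, move R, go to A
A | 11[2]1_   read 2 → write 1, move R, go to D
D | 111[1]_   read 1 → write _, move R, go to C
C | 111_[_]   read _ → write 1, move L, go to A
A | 111[_]1   read _ → write 1, move R, go to C
C | 1111[1]
No transition is defined for (C, 1); M halts in state C.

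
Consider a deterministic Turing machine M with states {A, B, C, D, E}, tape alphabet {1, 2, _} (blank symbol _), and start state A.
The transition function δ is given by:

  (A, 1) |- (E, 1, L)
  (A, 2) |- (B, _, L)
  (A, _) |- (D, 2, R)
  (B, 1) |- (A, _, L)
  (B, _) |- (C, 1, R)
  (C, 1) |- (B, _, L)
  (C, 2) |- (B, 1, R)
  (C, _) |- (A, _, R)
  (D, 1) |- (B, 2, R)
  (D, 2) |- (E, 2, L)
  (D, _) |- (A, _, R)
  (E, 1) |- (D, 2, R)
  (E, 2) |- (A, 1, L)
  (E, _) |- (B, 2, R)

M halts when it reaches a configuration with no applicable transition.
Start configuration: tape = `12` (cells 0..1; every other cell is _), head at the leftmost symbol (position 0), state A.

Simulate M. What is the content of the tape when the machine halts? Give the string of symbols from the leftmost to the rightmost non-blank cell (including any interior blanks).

state=A head=0 tape=__[1]2   (A,1)→(E,1,L)
state=E head=-1 tape=_[_]12   (E,_)→(B,2,R)
state=B head=0 tape=_2[1]2   (B,1)→(A,_,L)
state=A head=-1 tape=_[2]_2   (A,2)→(B,_,L)
state=B head=-2 tape=[_]__2   (B,_)→(C,1,R)
state=C head=-1 tape=1[_]_2   (C,_)→(A,_,R)
state=A head=0 tape=1_[_]2   (A,_)→(D,2,R)
state=D head=1 tape=1_2[2]   (D,2)→(E,2,L)
state=E head=0 tape=1_[2]2   (E,2)→(A,1,L)
state=A head=-1 tape=1[_]12   (A,_)→(D,2,R)
state=D head=0 tape=12[1]2   (D,1)→(B,2,R)
state=B head=1 tape=122[2]
The non-blank tape span at halt is 1222.

1222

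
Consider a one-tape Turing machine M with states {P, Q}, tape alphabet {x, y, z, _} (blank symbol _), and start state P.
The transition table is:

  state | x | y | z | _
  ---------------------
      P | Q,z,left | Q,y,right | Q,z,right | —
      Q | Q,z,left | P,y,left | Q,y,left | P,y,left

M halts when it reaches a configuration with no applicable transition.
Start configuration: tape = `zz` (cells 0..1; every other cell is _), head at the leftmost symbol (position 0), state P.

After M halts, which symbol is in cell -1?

state=P head=0 tape=__[z]z   (P,z)→(Q,z,right)
state=Q head=1 tape=__z[z]   (Q,z)→(Q,y,left)
state=Q head=0 tape=__[z]y   (Q,z)→(Q,y,left)
state=Q head=-1 tape=_[_]yy   (Q,_)→(P,y,left)
state=P head=-2 tape=[_]yyy
Cell -1 holds y when M halts.

y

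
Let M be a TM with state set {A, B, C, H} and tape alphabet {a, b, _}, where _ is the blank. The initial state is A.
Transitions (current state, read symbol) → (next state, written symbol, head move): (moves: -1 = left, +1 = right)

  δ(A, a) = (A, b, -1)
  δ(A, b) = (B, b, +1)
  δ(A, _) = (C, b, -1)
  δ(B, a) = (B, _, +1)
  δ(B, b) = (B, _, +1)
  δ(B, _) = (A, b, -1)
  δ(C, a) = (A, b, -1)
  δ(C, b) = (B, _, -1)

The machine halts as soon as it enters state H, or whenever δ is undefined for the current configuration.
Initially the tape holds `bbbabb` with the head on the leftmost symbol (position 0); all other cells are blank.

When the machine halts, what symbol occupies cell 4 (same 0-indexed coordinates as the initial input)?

A | [b]bbabb_   read b → write b, move +1, go to B
B | b[b]babb_   read b → write _, move +1, go to B
B | b_[b]abb_   read b → write _, move +1, go to B
B | b__[a]bb_   read a → write _, move +1, go to B
B | b___[b]b_   read b → write _, move +1, go to B
B | b____[b]_   read b → write _, move +1, go to B
B | b_____[_]   read _ → write b, move -1, go to A
A | b____[_]b   read _ → write b, move -1, go to C
C | b___[_]bb
Cell 4 holds _ when M halts.

_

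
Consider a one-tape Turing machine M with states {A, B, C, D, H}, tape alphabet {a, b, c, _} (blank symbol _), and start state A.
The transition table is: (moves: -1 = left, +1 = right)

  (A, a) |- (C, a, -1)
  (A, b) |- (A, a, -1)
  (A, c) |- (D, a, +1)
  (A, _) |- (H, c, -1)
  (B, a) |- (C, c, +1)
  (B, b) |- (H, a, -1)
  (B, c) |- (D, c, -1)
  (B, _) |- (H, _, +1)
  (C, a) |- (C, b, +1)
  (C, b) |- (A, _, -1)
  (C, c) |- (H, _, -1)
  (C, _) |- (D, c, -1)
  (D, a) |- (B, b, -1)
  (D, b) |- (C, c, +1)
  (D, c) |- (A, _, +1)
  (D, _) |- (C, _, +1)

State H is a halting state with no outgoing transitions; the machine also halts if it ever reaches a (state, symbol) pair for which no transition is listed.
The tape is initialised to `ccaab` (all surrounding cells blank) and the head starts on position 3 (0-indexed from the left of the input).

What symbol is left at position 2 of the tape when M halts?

_

state=A head=3 tape=cca[a]b   (A,a)→(C,a,-1)
state=C head=2 tape=cc[a]ab   (C,a)→(C,b,+1)
state=C head=3 tape=ccb[a]b   (C,a)→(C,b,+1)
state=C head=4 tape=ccbb[b]   (C,b)→(A,_,-1)
state=A head=3 tape=ccb[b]_   (A,b)→(A,a,-1)
state=A head=2 tape=cc[b]a_   (A,b)→(A,a,-1)
state=A head=1 tape=c[c]aa_   (A,c)→(D,a,+1)
state=D head=2 tape=ca[a]a_   (D,a)→(B,b,-1)
state=B head=1 tape=c[a]ba_   (B,a)→(C,c,+1)
state=C head=2 tape=cc[b]a_   (C,b)→(A,_,-1)
state=A head=1 tape=c[c]_a_   (A,c)→(D,a,+1)
state=D head=2 tape=ca[_]a_   (D,_)→(C,_,+1)
state=C head=3 tape=ca_[a]_   (C,a)→(C,b,+1)
state=C head=4 tape=ca_b[_]   (C,_)→(D,c,-1)
state=D head=3 tape=ca_[b]c   (D,b)→(C,c,+1)
state=C head=4 tape=ca_c[c]   (C,c)→(H,_,-1)
state=H head=3 tape=ca_[c]_
Cell 2 holds _ when M halts.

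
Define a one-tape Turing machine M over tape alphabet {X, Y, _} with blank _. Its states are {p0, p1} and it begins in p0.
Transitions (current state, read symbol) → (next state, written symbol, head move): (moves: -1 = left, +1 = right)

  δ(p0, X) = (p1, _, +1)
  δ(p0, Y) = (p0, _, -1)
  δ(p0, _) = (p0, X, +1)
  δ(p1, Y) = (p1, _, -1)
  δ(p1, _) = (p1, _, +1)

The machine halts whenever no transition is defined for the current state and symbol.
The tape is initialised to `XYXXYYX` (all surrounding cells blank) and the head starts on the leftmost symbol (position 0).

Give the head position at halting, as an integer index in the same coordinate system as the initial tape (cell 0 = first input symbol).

2

state=p0 head=0 tape=[X]YXXYYX   (p0,X)→(p1,_,+1)
state=p1 head=1 tape=_[Y]XXYYX   (p1,Y)→(p1,_,-1)
state=p1 head=0 tape=[_]_XXYYX   (p1,_)→(p1,_,+1)
state=p1 head=1 tape=_[_]XXYYX   (p1,_)→(p1,_,+1)
state=p1 head=2 tape=__[X]XYYX
At halt the head is at cell 2.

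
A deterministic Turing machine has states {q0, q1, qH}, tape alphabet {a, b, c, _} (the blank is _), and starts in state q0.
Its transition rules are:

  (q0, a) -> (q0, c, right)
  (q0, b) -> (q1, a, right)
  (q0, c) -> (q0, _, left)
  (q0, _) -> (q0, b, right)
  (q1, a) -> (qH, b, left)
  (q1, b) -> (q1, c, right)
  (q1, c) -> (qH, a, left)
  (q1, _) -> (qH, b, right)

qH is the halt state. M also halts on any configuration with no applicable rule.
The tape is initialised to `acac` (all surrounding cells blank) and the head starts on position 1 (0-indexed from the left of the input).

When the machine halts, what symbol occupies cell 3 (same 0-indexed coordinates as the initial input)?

_

q0 | a[c]ac   read c → write _, move left, go to q0
q0 | [a]_ac   read a → write c, move right, go to q0
q0 | c[_]ac   read _ → write b, move right, go to q0
q0 | cb[a]c   read a → write c, move right, go to q0
q0 | cbc[c]   read c → write _, move left, go to q0
q0 | cb[c]_   read c → write _, move left, go to q0
q0 | c[b]__   read b → write a, move right, go to q1
q1 | ca[_]_   read _ → write b, move right, go to qH
qH | cab[_]
Cell 3 holds _ when M halts.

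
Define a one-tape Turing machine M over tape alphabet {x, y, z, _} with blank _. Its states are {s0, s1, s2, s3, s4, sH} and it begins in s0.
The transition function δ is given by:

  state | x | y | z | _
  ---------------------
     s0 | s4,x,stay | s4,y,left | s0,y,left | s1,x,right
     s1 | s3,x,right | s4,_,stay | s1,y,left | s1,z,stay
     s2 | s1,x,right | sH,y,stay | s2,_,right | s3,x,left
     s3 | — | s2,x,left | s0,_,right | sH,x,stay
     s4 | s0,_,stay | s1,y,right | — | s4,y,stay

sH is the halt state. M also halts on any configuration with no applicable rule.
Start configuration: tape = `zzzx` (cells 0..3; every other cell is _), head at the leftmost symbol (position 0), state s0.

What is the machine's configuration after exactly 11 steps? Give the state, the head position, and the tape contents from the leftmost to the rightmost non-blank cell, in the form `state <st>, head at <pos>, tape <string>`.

state s4, head at 1, tape xyyzx

s0 | _[z]zzx   read z → write y, move left, go to s0
s0 | [_]yzzx   read _ → write x, move right, go to s1
s1 | x[y]zzx   read y → write _, move stay, go to s4
s4 | x[_]zzx   read _ → write y, move stay, go to s4
s4 | x[y]zzx   read y → write y, move right, go to s1
s1 | xy[z]zx   read z → write y, move left, go to s1
s1 | x[y]yzx   read y → write _, move stay, go to s4
s4 | x[_]yzx   read _ → write y, move stay, go to s4
s4 | x[y]yzx   read y → write y, move right, go to s1
s1 | xy[y]zx   read y → write _, move stay, go to s4
s4 | xy[_]zx   read _ → write y, move stay, go to s4
s4 | xy[y]zx
After 11 steps: state s4, head at 1, tape xyyzx.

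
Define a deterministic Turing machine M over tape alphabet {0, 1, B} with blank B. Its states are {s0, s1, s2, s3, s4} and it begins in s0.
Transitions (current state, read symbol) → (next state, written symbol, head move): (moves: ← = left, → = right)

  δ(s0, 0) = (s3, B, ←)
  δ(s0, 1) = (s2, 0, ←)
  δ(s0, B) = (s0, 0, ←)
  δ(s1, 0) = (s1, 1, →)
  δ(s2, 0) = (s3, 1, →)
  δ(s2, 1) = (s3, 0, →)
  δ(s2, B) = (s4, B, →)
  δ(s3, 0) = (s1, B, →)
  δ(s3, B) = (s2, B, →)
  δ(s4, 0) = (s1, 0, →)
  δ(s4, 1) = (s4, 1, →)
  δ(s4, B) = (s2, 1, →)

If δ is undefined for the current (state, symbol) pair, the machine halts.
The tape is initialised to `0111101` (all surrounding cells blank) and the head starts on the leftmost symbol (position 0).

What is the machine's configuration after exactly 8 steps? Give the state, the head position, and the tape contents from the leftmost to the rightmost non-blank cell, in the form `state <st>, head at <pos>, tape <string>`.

state s1, head at 6, tape 111101

state=s0 head=0 tape=B[0]111101   (s0,0)→(s3,B,←)
state=s3 head=-1 tape=[B]B111101   (s3,B)→(s2,B,→)
state=s2 head=0 tape=B[B]111101   (s2,B)→(s4,B,→)
state=s4 head=1 tape=BB[1]11101   (s4,1)→(s4,1,→)
state=s4 head=2 tape=BB1[1]1101   (s4,1)→(s4,1,→)
state=s4 head=3 tape=BB11[1]101   (s4,1)→(s4,1,→)
state=s4 head=4 tape=BB111[1]01   (s4,1)→(s4,1,→)
state=s4 head=5 tape=BB1111[0]1   (s4,0)→(s1,0,→)
state=s1 head=6 tape=BB11110[1]
After 8 steps: state s1, head at 6, tape 111101.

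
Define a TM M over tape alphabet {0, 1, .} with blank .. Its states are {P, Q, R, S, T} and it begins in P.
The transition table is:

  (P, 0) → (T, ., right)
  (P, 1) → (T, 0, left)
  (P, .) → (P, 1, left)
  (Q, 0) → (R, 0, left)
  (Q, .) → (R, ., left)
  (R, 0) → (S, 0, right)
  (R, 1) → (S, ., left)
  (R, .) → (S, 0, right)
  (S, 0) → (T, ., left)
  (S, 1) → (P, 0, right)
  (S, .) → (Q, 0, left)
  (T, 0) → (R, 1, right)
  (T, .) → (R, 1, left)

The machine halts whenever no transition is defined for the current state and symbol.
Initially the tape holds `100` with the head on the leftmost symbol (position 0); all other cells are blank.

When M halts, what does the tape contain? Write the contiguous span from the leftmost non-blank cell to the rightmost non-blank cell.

P | ..[1]00.   read 1 → write 0, move left, go to T
T | .[.]000.   read . → write 1, move left, go to R
R | [.]1000.   read . → write 0, move right, go to S
S | 0[1]000.   read 1 → write 0, move right, go to P
P | 00[0]00.   read 0 → write ., move right, go to T
T | 00.[0]0.   read 0 → write 1, move right, go to R
R | 00.1[0].   read 0 → write 0, move right, go to S
S | 00.10[.]   read . → write 0, move left, go to Q
Q | 00.1[0]0   read 0 → write 0, move left, go to R
R | 00.[1]00   read 1 → write ., move left, go to S
S | 00[.].00   read . → write 0, move left, go to Q
Q | 0[0]0.00   read 0 → write 0, move left, go to R
R | [0]00.00   read 0 → write 0, move right, go to S
S | 0[0]0.00   read 0 → write ., move left, go to T
T | [0].0.00   read 0 → write 1, move right, go to R
R | 1[.]0.00   read . → write 0, move right, go to S
S | 10[0].00   read 0 → write ., move left, go to T
T | 1[0]..00   read 0 → write 1, move right, go to R
R | 11[.].00   read . → write 0, move right, go to S
S | 110[.]00   read . → write 0, move left, go to Q
Q | 11[0]000   read 0 → write 0, move left, go to R
R | 1[1]0000   read 1 → write ., move left, go to S
S | [1].0000   read 1 → write 0, move right, go to P
P | 0[.]0000   read . → write 1, move left, go to P
P | [0]10000   read 0 → write ., move right, go to T
T | .[1]0000
The non-blank tape span at halt is 10000.

10000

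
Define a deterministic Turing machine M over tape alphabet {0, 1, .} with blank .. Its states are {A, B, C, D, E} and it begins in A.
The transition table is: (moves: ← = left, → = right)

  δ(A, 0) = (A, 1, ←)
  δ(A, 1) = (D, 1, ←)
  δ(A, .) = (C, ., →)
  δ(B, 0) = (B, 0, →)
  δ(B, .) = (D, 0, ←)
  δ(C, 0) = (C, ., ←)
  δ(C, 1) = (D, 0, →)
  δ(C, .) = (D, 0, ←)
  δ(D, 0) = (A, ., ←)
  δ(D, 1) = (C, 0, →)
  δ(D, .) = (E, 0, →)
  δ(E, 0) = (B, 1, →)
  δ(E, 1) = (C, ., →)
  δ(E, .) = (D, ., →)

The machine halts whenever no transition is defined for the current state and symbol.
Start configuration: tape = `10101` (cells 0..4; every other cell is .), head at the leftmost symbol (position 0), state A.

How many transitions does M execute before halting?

A | ...[1]0101   read 1 → write 1, move ←, go to D
D | ..[.]10101   read . → write 0, move →, go to E
E | ..0[1]0101   read 1 → write ., move →, go to C
C | ..0.[0]101   read 0 → write ., move ←, go to C
C | ..0[.].101   read . → write 0, move ←, go to D
D | ..[0]0.101   read 0 → write ., move ←, go to A
A | .[.].0.101   read . → write ., move →, go to C
C | ..[.]0.101   read . → write 0, move ←, go to D
D | .[.]00.101   read . → write 0, move →, go to E
E | .0[0]0.101   read 0 → write 1, move →, go to B
B | .01[0].101   read 0 → write 0, move →, go to B
B | .010[.]101   read . → write 0, move ←, go to D
D | .01[0]0101   read 0 → write ., move ←, go to A
A | .0[1].0101   read 1 → write 1, move ←, go to D
D | .[0]1.0101   read 0 → write ., move ←, go to A
A | [.].1.0101   read . → write ., move →, go to C
C | .[.]1.0101   read . → write 0, move ←, go to D
D | [.]01.0101   read . → write 0, move →, go to E
E | 0[0]1.0101   read 0 → write 1, move →, go to B
B | 01[1].0101
M halts after 19 transitions.

19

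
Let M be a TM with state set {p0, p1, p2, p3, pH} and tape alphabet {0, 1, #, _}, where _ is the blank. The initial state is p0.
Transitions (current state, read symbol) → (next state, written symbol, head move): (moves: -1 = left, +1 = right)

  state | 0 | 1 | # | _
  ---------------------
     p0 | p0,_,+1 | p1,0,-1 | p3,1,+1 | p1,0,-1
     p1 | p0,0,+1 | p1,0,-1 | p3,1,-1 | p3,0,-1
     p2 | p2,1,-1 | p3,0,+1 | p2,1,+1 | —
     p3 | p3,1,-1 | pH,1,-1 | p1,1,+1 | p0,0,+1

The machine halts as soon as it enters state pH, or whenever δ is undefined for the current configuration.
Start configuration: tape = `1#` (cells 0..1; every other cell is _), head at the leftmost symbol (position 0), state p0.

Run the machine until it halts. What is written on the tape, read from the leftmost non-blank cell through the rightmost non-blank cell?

p0 | __[1]#___   read 1 → write 0, move -1, go to p1
p1 | _[_]0#___   read _ → write 0, move -1, go to p3
p3 | [_]00#___   read _ → write 0, move +1, go to p0
p0 | 0[0]0#___   read 0 → write _, move +1, go to p0
p0 | 0_[0]#___   read 0 → write _, move +1, go to p0
p0 | 0__[#]___   read # → write 1, move +1, go to p3
p3 | 0__1[_]__   read _ → write 0, move +1, go to p0
p0 | 0__10[_]_   read _ → write 0, move -1, go to p1
p1 | 0__1[0]0_   read 0 → write 0, move +1, go to p0
p0 | 0__10[0]_   read 0 → write _, move +1, go to p0
p0 | 0__10_[_]   read _ → write 0, move -1, go to p1
p1 | 0__10[_]0   read _ → write 0, move -1, go to p3
p3 | 0__1[0]00   read 0 → write 1, move -1, go to p3
p3 | 0__[1]100   read 1 → write 1, move -1, go to pH
pH | 0_[_]1100
The non-blank tape span at halt is 0__1100.

0__1100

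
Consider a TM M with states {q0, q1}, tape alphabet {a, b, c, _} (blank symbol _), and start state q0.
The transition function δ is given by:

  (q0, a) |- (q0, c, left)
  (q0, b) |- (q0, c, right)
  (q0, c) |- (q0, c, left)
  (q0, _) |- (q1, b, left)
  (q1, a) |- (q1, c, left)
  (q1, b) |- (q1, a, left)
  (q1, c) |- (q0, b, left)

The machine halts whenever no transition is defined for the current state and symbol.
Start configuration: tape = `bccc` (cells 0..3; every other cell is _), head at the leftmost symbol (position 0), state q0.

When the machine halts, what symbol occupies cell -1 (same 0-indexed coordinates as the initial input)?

b

state=q0 head=0 tape=__[b]ccc   (q0,b)→(q0,c,right)
state=q0 head=1 tape=__c[c]cc   (q0,c)→(q0,c,left)
state=q0 head=0 tape=__[c]ccc   (q0,c)→(q0,c,left)
state=q0 head=-1 tape=_[_]cccc   (q0,_)→(q1,b,left)
state=q1 head=-2 tape=[_]bcccc
Cell -1 holds b when M halts.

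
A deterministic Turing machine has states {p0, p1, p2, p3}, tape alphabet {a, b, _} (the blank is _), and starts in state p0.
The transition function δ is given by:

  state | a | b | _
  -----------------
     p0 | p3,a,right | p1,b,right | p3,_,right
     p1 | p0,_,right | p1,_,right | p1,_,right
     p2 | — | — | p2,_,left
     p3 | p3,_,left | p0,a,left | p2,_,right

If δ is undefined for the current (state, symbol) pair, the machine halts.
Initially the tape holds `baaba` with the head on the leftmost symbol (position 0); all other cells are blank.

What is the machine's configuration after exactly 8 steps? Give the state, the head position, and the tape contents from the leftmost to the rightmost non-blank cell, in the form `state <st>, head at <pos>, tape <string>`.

state p2, head at 2, tape b___a

state=p0 head=0 tape=[b]aaba   (p0,b)→(p1,b,right)
state=p1 head=1 tape=b[a]aba   (p1,a)→(p0,_,right)
state=p0 head=2 tape=b_[a]ba   (p0,a)→(p3,a,right)
state=p3 head=3 tape=b_a[b]a   (p3,b)→(p0,a,left)
state=p0 head=2 tape=b_[a]aa   (p0,a)→(p3,a,right)
state=p3 head=3 tape=b_a[a]a   (p3,a)→(p3,_,left)
state=p3 head=2 tape=b_[a]_a   (p3,a)→(p3,_,left)
state=p3 head=1 tape=b[_]__a   (p3,_)→(p2,_,right)
state=p2 head=2 tape=b_[_]_a
After 8 steps: state p2, head at 2, tape b___a.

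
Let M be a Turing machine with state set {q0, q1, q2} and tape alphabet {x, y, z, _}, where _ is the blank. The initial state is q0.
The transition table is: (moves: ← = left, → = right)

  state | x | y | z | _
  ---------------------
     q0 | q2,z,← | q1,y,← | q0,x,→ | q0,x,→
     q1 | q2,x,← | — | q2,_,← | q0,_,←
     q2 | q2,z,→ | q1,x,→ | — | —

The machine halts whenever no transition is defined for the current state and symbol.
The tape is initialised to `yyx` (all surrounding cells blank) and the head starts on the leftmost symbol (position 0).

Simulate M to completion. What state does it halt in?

q1

q0 | __[y]yx   read y → write y, move ←, go to q1
q1 | _[_]yyx   read _ → write _, move ←, go to q0
q0 | [_]_yyx   read _ → write x, move →, go to q0
q0 | x[_]yyx   read _ → write x, move →, go to q0
q0 | xx[y]yx   read y → write y, move ←, go to q1
q1 | x[x]yyx   read x → write x, move ←, go to q2
q2 | [x]xyyx   read x → write z, move →, go to q2
q2 | z[x]yyx   read x → write z, move →, go to q2
q2 | zz[y]yx   read y → write x, move →, go to q1
q1 | zzx[y]x
No transition is defined for (q1, y); M halts in state q1.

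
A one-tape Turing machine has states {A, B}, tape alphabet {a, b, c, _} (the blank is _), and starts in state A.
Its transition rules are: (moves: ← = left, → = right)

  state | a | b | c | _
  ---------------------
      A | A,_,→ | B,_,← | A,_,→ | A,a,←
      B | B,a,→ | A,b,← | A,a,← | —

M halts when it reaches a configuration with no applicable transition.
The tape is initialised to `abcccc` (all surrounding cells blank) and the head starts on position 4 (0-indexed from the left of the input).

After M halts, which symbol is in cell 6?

a

state=A head=4 tape=abcc[c]c___   (A,c)→(A,_,→)
state=A head=5 tape=abcc_[c]___   (A,c)→(A,_,→)
state=A head=6 tape=abcc__[_]__   (A,_)→(A,a,←)
state=A head=5 tape=abcc_[_]a__   (A,_)→(A,a,←)
state=A head=4 tape=abcc[_]aa__   (A,_)→(A,a,←)
state=A head=3 tape=abc[c]aaa__   (A,c)→(A,_,→)
state=A head=4 tape=abc_[a]aa__   (A,a)→(A,_,→)
state=A head=5 tape=abc__[a]a__   (A,a)→(A,_,→)
state=A head=6 tape=abc___[a]__   (A,a)→(A,_,→)
state=A head=7 tape=abc____[_]_   (A,_)→(A,a,←)
state=A head=6 tape=abc___[_]a_   (A,_)→(A,a,←)
state=A head=5 tape=abc__[_]aa_   (A,_)→(A,a,←)
state=A head=4 tape=abc_[_]aaa_   (A,_)→(A,a,←)
state=A head=3 tape=abc[_]aaaa_   (A,_)→(A,a,←)
state=A head=2 tape=ab[c]aaaaa_   (A,c)→(A,_,→)
state=A head=3 tape=ab_[a]aaaa_   (A,a)→(A,_,→)
state=A head=4 tape=ab__[a]aaa_   (A,a)→(A,_,→)
state=A head=5 tape=ab___[a]aa_   (A,a)→(A,_,→)
state=A head=6 tape=ab____[a]a_   (A,a)→(A,_,→)
state=A head=7 tape=ab_____[a]_   (A,a)→(A,_,→)
state=A head=8 tape=ab______[_]   (A,_)→(A,a,←)
state=A head=7 tape=ab_____[_]a   (A,_)→(A,a,←)
state=A head=6 tape=ab____[_]aa   (A,_)→(A,a,←)
state=A head=5 tape=ab___[_]aaa   (A,_)→(A,a,←)
state=A head=4 tape=ab__[_]aaaa   (A,_)→(A,a,←)
state=A head=3 tape=ab_[_]aaaaa   (A,_)→(A,a,←)
state=A head=2 tape=ab[_]aaaaaa   (A,_)→(A,a,←)
state=A head=1 tape=a[b]aaaaaaa   (A,b)→(B,_,←)
state=B head=0 tape=[a]_aaaaaaa   (B,a)→(B,a,→)
state=B head=1 tape=a[_]aaaaaaa
Cell 6 holds a when M halts.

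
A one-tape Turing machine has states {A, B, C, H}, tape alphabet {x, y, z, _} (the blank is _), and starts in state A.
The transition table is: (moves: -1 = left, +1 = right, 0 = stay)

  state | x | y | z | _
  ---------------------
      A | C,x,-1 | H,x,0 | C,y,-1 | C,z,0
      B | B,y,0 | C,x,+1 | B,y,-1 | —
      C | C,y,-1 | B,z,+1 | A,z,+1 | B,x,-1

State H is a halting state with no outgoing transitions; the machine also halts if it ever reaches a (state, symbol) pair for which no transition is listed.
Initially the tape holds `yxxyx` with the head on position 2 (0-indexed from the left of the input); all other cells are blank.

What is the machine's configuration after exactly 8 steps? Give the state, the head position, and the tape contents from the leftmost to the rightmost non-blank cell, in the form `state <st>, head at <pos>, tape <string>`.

state H, head at 1, tape zxyyx

A | yx[x]yx   read x → write x, move -1, go to C
C | y[x]xyx   read x → write y, move -1, go to C
C | [y]yxyx   read y → write z, move +1, go to B
B | z[y]xyx   read y → write x, move +1, go to C
C | zx[x]yx   read x → write y, move -1, go to C
C | z[x]yyx   read x → write y, move -1, go to C
C | [z]yyyx   read z → write z, move +1, go to A
A | z[y]yyx   read y → write x, move 0, go to H
H | z[x]yyx
After 8 steps: state H, head at 1, tape zxyyx.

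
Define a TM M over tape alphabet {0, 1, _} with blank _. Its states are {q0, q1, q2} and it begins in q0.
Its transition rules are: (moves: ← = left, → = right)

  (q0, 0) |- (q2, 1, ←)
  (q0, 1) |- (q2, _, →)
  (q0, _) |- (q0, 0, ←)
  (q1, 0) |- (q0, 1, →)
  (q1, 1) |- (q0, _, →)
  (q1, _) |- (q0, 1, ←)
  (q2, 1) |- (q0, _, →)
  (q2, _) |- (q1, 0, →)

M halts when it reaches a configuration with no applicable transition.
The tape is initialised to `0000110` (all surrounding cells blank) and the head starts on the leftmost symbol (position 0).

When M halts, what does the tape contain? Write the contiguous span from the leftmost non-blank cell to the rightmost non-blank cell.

0000_00100

state=q0 head=0 tape=_[0]000110__   (q0,0)→(q2,1,←)
state=q2 head=-1 tape=[_]1000110__   (q2,_)→(q1,0,→)
state=q1 head=0 tape=0[1]000110__   (q1,1)→(q0,_,→)
state=q0 head=1 tape=0_[0]00110__   (q0,0)→(q2,1,←)
state=q2 head=0 tape=0[_]100110__   (q2,_)→(q1,0,→)
state=q1 head=1 tape=00[1]00110__   (q1,1)→(q0,_,→)
state=q0 head=2 tape=00_[0]0110__   (q0,0)→(q2,1,←)
state=q2 head=1 tape=00[_]10110__   (q2,_)→(q1,0,→)
state=q1 head=2 tape=000[1]0110__   (q1,1)→(q0,_,→)
state=q0 head=3 tape=000_[0]110__   (q0,0)→(q2,1,←)
state=q2 head=2 tape=000[_]1110__   (q2,_)→(q1,0,→)
state=q1 head=3 tape=0000[1]110__   (q1,1)→(q0,_,→)
state=q0 head=4 tape=0000_[1]10__   (q0,1)→(q2,_,→)
state=q2 head=5 tape=0000__[1]0__   (q2,1)→(q0,_,→)
state=q0 head=6 tape=0000___[0]__   (q0,0)→(q2,1,←)
state=q2 head=5 tape=0000__[_]1__   (q2,_)→(q1,0,→)
state=q1 head=6 tape=0000__0[1]__   (q1,1)→(q0,_,→)
state=q0 head=7 tape=0000__0_[_]_   (q0,_)→(q0,0,←)
state=q0 head=6 tape=0000__0[_]0_   (q0,_)→(q0,0,←)
state=q0 head=5 tape=0000__[0]00_   (q0,0)→(q2,1,←)
state=q2 head=4 tape=0000_[_]100_   (q2,_)→(q1,0,→)
state=q1 head=5 tape=0000_0[1]00_   (q1,1)→(q0,_,→)
state=q0 head=6 tape=0000_0_[0]0_   (q0,0)→(q2,1,←)
state=q2 head=5 tape=0000_0[_]10_   (q2,_)→(q1,0,→)
state=q1 head=6 tape=0000_00[1]0_   (q1,1)→(q0,_,→)
state=q0 head=7 tape=0000_00_[0]_   (q0,0)→(q2,1,←)
state=q2 head=6 tape=0000_00[_]1_   (q2,_)→(q1,0,→)
state=q1 head=7 tape=0000_000[1]_   (q1,1)→(q0,_,→)
state=q0 head=8 tape=0000_000_[_]   (q0,_)→(q0,0,←)
state=q0 head=7 tape=0000_000[_]0   (q0,_)→(q0,0,←)
state=q0 head=6 tape=0000_00[0]00   (q0,0)→(q2,1,←)
state=q2 head=5 tape=0000_0[0]100
The non-blank tape span at halt is 0000_00100.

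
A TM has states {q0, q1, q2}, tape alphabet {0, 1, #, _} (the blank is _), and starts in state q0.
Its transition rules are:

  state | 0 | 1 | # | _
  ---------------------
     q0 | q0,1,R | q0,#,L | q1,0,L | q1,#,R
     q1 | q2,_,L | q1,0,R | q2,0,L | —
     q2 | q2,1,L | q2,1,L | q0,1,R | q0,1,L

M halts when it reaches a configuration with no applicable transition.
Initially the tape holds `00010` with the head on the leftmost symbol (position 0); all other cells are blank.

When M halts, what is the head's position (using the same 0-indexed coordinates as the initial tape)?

q0 | ___[0]0010   read 0 → write 1, move R, go to q0
q0 | ___1[0]010   read 0 → write 1, move R, go to q0
q0 | ___11[0]10   read 0 → write 1, move R, go to q0
q0 | ___111[1]0   read 1 → write #, move L, go to q0
q0 | ___11[1]#0   read 1 → write #, move L, go to q0
q0 | ___1[1]##0   read 1 → write #, move L, go to q0
q0 | ___[1]###0   read 1 → write #, move L, go to q0
q0 | __[_]####0   read _ → write #, move R, go to q1
q1 | __#[#]###0   read # → write 0, move L, go to q2
q2 | __[#]0###0   read # → write 1, move R, go to q0
q0 | __1[0]###0   read 0 → write 1, move R, go to q0
q0 | __11[#]##0   read # → write 0, move L, go to q1
q1 | __1[1]0##0   read 1 → write 0, move R, go to q1
q1 | __10[0]##0   read 0 → write _, move L, go to q2
q2 | __1[0]_##0   read 0 → write 1, move L, go to q2
q2 | __[1]1_##0   read 1 → write 1, move L, go to q2
q2 | _[_]11_##0   read _ → write 1, move L, go to q0
q0 | [_]111_##0   read _ → write #, move R, go to q1
q1 | #[1]11_##0   read 1 → write 0, move R, go to q1
q1 | #0[1]1_##0   read 1 → write 0, move R, go to q1
q1 | #00[1]_##0   read 1 → write 0, move R, go to q1
q1 | #000[_]##0
At halt the head is at cell 1.

1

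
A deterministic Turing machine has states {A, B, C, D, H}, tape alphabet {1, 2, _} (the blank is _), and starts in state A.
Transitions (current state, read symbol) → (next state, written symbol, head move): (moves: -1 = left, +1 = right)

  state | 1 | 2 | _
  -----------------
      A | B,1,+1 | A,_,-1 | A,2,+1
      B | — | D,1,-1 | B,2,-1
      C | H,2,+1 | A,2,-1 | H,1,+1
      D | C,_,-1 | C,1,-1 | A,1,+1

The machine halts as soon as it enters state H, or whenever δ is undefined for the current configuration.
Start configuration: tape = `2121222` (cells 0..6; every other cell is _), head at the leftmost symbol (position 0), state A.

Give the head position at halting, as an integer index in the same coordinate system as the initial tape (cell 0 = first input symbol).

3

state=A head=0 tape=___[2]121222   (A,2)→(A,_,-1)
state=A head=-1 tape=__[_]_121222   (A,_)→(A,2,+1)
state=A head=0 tape=__2[_]121222   (A,_)→(A,2,+1)
state=A head=1 tape=__22[1]21222   (A,1)→(B,1,+1)
state=B head=2 tape=__221[2]1222   (B,2)→(D,1,-1)
state=D head=1 tape=__22[1]11222   (D,1)→(C,_,-1)
state=C head=0 tape=__2[2]_11222   (C,2)→(A,2,-1)
state=A head=-1 tape=__[2]2_11222   (A,2)→(A,_,-1)
state=A head=-2 tape=_[_]_2_11222   (A,_)→(A,2,+1)
state=A head=-1 tape=_2[_]2_11222   (A,_)→(A,2,+1)
state=A head=0 tape=_22[2]_11222   (A,2)→(A,_,-1)
state=A head=-1 tape=_2[2]__11222   (A,2)→(A,_,-1)
state=A head=-2 tape=_[2]___11222   (A,2)→(A,_,-1)
state=A head=-3 tape=[_]____11222   (A,_)→(A,2,+1)
state=A head=-2 tape=2[_]___11222   (A,_)→(A,2,+1)
state=A head=-1 tape=22[_]__11222   (A,_)→(A,2,+1)
state=A head=0 tape=222[_]_11222   (A,_)→(A,2,+1)
state=A head=1 tape=2222[_]11222   (A,_)→(A,2,+1)
state=A head=2 tape=22222[1]1222   (A,1)→(B,1,+1)
state=B head=3 tape=222221[1]222
At halt the head is at cell 3.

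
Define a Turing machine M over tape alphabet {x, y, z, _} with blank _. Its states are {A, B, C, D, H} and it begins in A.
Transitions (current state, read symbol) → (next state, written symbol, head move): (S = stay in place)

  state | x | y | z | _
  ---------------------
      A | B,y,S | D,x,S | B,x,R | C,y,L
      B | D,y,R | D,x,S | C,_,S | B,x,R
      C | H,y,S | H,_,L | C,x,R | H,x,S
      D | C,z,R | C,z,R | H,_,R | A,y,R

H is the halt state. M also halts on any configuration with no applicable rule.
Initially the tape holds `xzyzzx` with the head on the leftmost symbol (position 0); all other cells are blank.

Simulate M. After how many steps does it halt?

5

state=A head=0 tape=[x]zyzzx   (A,x)→(B,y,S)
state=B head=0 tape=[y]zyzzx   (B,y)→(D,x,S)
state=D head=0 tape=[x]zyzzx   (D,x)→(C,z,R)
state=C head=1 tape=z[z]yzzx   (C,z)→(C,x,R)
state=C head=2 tape=zx[y]zzx   (C,y)→(H,_,L)
state=H head=1 tape=z[x]_zzx
M halts after 5 transitions.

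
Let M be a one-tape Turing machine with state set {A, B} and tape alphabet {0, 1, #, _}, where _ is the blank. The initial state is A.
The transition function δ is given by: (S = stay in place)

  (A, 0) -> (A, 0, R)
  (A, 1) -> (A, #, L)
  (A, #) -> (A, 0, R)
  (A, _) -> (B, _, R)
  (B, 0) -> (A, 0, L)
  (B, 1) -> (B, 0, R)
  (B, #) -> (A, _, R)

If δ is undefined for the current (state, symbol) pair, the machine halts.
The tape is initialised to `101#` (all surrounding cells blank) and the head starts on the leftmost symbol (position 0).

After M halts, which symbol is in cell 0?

_

state=A head=0 tape=_[1]01#__   (A,1)→(A,#,L)
state=A head=-1 tape=[_]#01#__   (A,_)→(B,_,R)
state=B head=0 tape=_[#]01#__   (B,#)→(A,_,R)
state=A head=1 tape=__[0]1#__   (A,0)→(A,0,R)
state=A head=2 tape=__0[1]#__   (A,1)→(A,#,L)
state=A head=1 tape=__[0]##__   (A,0)→(A,0,R)
state=A head=2 tape=__0[#]#__   (A,#)→(A,0,R)
state=A head=3 tape=__00[#]__   (A,#)→(A,0,R)
state=A head=4 tape=__000[_]_   (A,_)→(B,_,R)
state=B head=5 tape=__000_[_]
Cell 0 holds _ when M halts.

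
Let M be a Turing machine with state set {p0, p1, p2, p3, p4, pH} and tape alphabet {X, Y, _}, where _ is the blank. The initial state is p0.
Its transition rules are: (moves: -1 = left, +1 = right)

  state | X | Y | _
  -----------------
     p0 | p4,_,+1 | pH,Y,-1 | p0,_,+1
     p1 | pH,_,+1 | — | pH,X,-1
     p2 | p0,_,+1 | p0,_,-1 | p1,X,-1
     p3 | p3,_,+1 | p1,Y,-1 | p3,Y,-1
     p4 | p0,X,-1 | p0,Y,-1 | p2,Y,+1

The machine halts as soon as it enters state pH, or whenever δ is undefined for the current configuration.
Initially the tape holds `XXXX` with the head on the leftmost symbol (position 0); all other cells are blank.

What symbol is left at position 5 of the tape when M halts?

state=p0 head=0 tape=[X]XXX__   (p0,X)→(p4,_,+1)
state=p4 head=1 tape=_[X]XX__   (p4,X)→(p0,X,-1)
state=p0 head=0 tape=[_]XXX__   (p0,_)→(p0,_,+1)
state=p0 head=1 tape=_[X]XX__   (p0,X)→(p4,_,+1)
state=p4 head=2 tape=__[X]X__   (p4,X)→(p0,X,-1)
state=p0 head=1 tape=_[_]XX__   (p0,_)→(p0,_,+1)
state=p0 head=2 tape=__[X]X__   (p0,X)→(p4,_,+1)
state=p4 head=3 tape=___[X]__   (p4,X)→(p0,X,-1)
state=p0 head=2 tape=__[_]X__   (p0,_)→(p0,_,+1)
state=p0 head=3 tape=___[X]__   (p0,X)→(p4,_,+1)
state=p4 head=4 tape=____[_]_   (p4,_)→(p2,Y,+1)
state=p2 head=5 tape=____Y[_]   (p2,_)→(p1,X,-1)
state=p1 head=4 tape=____[Y]X
Cell 5 holds X when M halts.

X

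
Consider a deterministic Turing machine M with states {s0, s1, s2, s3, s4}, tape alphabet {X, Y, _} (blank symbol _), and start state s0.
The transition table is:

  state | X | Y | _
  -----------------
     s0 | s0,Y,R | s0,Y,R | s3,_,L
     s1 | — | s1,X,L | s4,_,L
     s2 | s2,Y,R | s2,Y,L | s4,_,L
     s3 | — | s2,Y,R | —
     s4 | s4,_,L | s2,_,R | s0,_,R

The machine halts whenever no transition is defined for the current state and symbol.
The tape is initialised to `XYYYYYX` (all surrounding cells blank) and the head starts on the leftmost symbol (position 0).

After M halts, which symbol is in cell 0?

Y

state=s0 head=0 tape=[X]YYYYYX_   (s0,X)→(s0,Y,R)
state=s0 head=1 tape=Y[Y]YYYYX_   (s0,Y)→(s0,Y,R)
state=s0 head=2 tape=YY[Y]YYYX_   (s0,Y)→(s0,Y,R)
state=s0 head=3 tape=YYY[Y]YYX_   (s0,Y)→(s0,Y,R)
state=s0 head=4 tape=YYYY[Y]YX_   (s0,Y)→(s0,Y,R)
state=s0 head=5 tape=YYYYY[Y]X_   (s0,Y)→(s0,Y,R)
state=s0 head=6 tape=YYYYYY[X]_   (s0,X)→(s0,Y,R)
state=s0 head=7 tape=YYYYYYY[_]   (s0,_)→(s3,_,L)
state=s3 head=6 tape=YYYYYY[Y]_   (s3,Y)→(s2,Y,R)
state=s2 head=7 tape=YYYYYYY[_]   (s2,_)→(s4,_,L)
state=s4 head=6 tape=YYYYYY[Y]_   (s4,Y)→(s2,_,R)
state=s2 head=7 tape=YYYYYY_[_]   (s2,_)→(s4,_,L)
state=s4 head=6 tape=YYYYYY[_]_   (s4,_)→(s0,_,R)
state=s0 head=7 tape=YYYYYY_[_]   (s0,_)→(s3,_,L)
state=s3 head=6 tape=YYYYYY[_]_
Cell 0 holds Y when M halts.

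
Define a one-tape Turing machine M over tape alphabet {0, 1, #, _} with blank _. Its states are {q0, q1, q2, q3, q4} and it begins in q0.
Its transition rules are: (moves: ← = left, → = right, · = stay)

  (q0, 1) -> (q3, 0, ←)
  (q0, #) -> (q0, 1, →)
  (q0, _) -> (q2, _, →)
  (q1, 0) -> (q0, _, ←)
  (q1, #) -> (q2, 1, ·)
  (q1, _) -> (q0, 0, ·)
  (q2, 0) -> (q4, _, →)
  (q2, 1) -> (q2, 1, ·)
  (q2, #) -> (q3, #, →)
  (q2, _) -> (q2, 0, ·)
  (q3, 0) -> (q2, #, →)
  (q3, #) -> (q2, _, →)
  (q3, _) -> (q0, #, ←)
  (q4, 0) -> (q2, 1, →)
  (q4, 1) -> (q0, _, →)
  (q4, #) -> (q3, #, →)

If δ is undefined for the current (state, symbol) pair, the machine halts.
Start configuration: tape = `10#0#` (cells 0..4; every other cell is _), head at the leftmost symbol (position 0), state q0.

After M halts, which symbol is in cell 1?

state=q0 head=0 tape=__[1]0#0#____   (q0,1)→(q3,0,←)
state=q3 head=-1 tape=_[_]00#0#____   (q3,_)→(q0,#,←)
state=q0 head=-2 tape=[_]#00#0#____   (q0,_)→(q2,_,→)
state=q2 head=-1 tape=_[#]00#0#____   (q2,#)→(q3,#,→)
state=q3 head=0 tape=_#[0]0#0#____   (q3,0)→(q2,#,→)
state=q2 head=1 tape=_##[0]#0#____   (q2,0)→(q4,_,→)
state=q4 head=2 tape=_##_[#]0#____   (q4,#)→(q3,#,→)
state=q3 head=3 tape=_##_#[0]#____   (q3,0)→(q2,#,→)
state=q2 head=4 tape=_##_##[#]____   (q2,#)→(q3,#,→)
state=q3 head=5 tape=_##_###[_]___   (q3,_)→(q0,#,←)
state=q0 head=4 tape=_##_##[#]#___   (q0,#)→(q0,1,→)
state=q0 head=5 tape=_##_##1[#]___   (q0,#)→(q0,1,→)
state=q0 head=6 tape=_##_##11[_]__   (q0,_)→(q2,_,→)
state=q2 head=7 tape=_##_##11_[_]_   (q2,_)→(q2,0,·)
state=q2 head=7 tape=_##_##11_[0]_   (q2,0)→(q4,_,→)
state=q4 head=8 tape=_##_##11__[_]
Cell 1 holds _ when M halts.

_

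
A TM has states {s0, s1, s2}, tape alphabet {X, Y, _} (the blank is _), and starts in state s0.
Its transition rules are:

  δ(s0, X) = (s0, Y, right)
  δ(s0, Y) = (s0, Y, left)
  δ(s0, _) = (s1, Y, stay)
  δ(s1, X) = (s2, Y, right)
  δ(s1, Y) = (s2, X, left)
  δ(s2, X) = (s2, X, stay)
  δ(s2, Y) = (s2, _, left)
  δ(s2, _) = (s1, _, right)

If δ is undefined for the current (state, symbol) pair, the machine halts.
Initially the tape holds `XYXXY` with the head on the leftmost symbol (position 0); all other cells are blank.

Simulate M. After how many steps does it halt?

10

state=s0 head=0 tape=__[X]YXXY   (s0,X)→(s0,Y,right)
state=s0 head=1 tape=__Y[Y]XXY   (s0,Y)→(s0,Y,left)
state=s0 head=0 tape=__[Y]YXXY   (s0,Y)→(s0,Y,left)
state=s0 head=-1 tape=_[_]YYXXY   (s0,_)→(s1,Y,stay)
state=s1 head=-1 tape=_[Y]YYXXY   (s1,Y)→(s2,X,left)
state=s2 head=-2 tape=[_]XYYXXY   (s2,_)→(s1,_,right)
state=s1 head=-1 tape=_[X]YYXXY   (s1,X)→(s2,Y,right)
state=s2 head=0 tape=_Y[Y]YXXY   (s2,Y)→(s2,_,left)
state=s2 head=-1 tape=_[Y]_YXXY   (s2,Y)→(s2,_,left)
state=s2 head=-2 tape=[_]__YXXY   (s2,_)→(s1,_,right)
state=s1 head=-1 tape=_[_]_YXXY
M halts after 10 transitions.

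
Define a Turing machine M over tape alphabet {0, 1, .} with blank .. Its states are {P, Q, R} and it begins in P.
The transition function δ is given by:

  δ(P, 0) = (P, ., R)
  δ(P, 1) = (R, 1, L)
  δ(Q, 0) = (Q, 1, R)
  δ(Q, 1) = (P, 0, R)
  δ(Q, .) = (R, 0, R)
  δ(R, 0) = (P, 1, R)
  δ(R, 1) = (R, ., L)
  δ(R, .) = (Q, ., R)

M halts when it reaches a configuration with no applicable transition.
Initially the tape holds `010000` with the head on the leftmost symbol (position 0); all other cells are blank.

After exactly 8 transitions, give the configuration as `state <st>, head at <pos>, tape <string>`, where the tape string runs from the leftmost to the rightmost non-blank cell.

state P, head at 6, tape 0

P | [0]10000.   read 0 → write ., move R, go to P
P | .[1]0000.   read 1 → write 1, move L, go to R
R | [.]10000.   read . → write ., move R, go to Q
Q | .[1]0000.   read 1 → write 0, move R, go to P
P | .0[0]000.   read 0 → write ., move R, go to P
P | .0.[0]00.   read 0 → write ., move R, go to P
P | .0..[0]0.   read 0 → write ., move R, go to P
P | .0...[0].   read 0 → write ., move R, go to P
P | .0....[.]
After 8 steps: state P, head at 6, tape 0.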